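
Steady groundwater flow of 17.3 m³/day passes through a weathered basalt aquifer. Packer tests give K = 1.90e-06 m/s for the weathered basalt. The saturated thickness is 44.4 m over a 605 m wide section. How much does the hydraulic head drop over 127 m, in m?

Convert K: 1.90e-06 m/s × 86400 = 0.1642 m/day.
Cross-sectional area A = 605 × 44.4 = 26862 m².
From Q = K·A·i, i = Q / (K·A) = 17.3 / (0.1642 × 26862) = 0.003923.
Head loss Δh = i · L = 0.003923 × 127 = 0.4982 m.

0.498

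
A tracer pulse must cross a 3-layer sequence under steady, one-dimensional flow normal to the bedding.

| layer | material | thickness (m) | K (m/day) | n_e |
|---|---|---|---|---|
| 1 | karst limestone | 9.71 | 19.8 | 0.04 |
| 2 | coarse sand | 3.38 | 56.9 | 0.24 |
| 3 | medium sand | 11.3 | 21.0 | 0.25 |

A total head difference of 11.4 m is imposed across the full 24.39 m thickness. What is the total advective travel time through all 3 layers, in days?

With flow normal to the layers, continuity requires the same specific discharge q through every layer.
Σ(b_i/K_i) = 9.71/19.8 + 3.38/56.9 + 11.3/21.0 = 1.088 d.
q = Δh / Σ(b_i/K_i) = 11.4 / 1.088 = 10.48 m/day.
In each layer the seepage velocity is v_i = q/n_i, so the layer transit time is t_i = b_i·n_i / q:
  layer 1 (karst limestone): t_1 = 9.71 × 0.04 / 10.48 = 0.03707 d
  layer 2 (coarse sand): t_2 = 3.38 × 0.24 / 10.48 = 0.07741 d
  layer 3 (medium sand): t_3 = 11.3 × 0.25 / 10.48 = 0.2696 d
Total t = Σ t_i = 0.3841 days.

0.384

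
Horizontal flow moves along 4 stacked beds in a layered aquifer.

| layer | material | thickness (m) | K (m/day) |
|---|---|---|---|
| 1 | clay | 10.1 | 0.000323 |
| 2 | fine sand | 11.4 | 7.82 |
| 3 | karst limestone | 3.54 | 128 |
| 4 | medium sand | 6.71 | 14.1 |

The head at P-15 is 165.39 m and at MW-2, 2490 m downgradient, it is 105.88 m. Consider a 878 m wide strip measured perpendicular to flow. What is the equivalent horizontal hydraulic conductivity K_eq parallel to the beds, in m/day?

20.1

Flow is parallel to layering, so each bed carries its own Darcy discharge and the transmissivities add.
Σ(K_i·b_i) = 0.000323×10.1 + 7.82×11.4 + 128×3.54 + 14.1×6.71 = 636.9 m²/day.
Total thickness b = 31.75 m, so K_eq = Σ(K_i·b_i)/b = 20.06 m/day.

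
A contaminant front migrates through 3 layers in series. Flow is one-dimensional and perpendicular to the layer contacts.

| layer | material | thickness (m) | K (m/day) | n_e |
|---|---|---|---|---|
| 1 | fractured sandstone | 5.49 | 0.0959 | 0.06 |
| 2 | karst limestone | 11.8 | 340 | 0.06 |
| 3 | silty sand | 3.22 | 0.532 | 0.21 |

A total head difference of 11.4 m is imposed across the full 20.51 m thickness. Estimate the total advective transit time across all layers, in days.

With flow normal to the layers, continuity requires the same specific discharge q through every layer.
Σ(b_i/K_i) = 5.49/0.0959 + 11.8/340 + 3.22/0.532 = 63.33 d.
q = Δh / Σ(b_i/K_i) = 11.4 / 63.33 = 0.1800 m/day.
In each layer the seepage velocity is v_i = q/n_i, so the layer transit time is t_i = b_i·n_i / q:
  layer 1 (fractured sandstone): t_1 = 5.49 × 0.06 / 0.1800 = 1.830 d
  layer 2 (karst limestone): t_2 = 11.8 × 0.06 / 0.1800 = 3.933 d
  layer 3 (silty sand): t_3 = 3.22 × 0.21 / 0.1800 = 3.757 d
Total t = Σ t_i = 9.520 days.

9.52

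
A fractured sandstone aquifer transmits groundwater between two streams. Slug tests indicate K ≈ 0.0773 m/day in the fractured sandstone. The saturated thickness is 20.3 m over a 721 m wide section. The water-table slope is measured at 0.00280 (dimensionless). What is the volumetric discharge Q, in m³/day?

Cross-sectional area A = 721 × 20.3 = 14636 m².
Hydraulic gradient i = 0.00280.
Darcy's law: Q = K · A · i = 0.07730 × 14636 × 0.002800 = 3.168 m³/day.

3.17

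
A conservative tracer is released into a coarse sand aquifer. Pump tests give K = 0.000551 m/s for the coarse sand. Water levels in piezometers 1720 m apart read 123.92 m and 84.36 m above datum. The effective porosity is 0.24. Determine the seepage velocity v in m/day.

Convert K: 0.000551 m/s × 86400 = 47.61 m/day.
Hydraulic gradient i = (123.92 − 84.36) / 1720 = 39.56 / 1720 = 0.02300.
Darcy flux q = K · i = 47.61 × 0.02300 = 1.095 m/day.
Seepage velocity v = q / n_e = 1.095 / 0.24 = 4.562 m/day.

4.56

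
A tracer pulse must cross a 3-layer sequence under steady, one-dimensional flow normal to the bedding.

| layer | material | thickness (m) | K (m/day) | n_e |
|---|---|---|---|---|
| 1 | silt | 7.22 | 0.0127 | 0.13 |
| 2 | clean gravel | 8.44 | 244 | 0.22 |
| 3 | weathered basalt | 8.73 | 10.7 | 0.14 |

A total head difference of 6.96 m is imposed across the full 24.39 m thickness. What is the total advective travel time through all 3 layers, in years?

0.900

With flow normal to the layers, continuity requires the same specific discharge q through every layer.
Σ(b_i/K_i) = 7.22/0.0127 + 8.44/244 + 8.73/10.7 = 569.4 d.
q = Δh / Σ(b_i/K_i) = 6.96 / 569.4 = 0.01222 m/day.
In each layer the seepage velocity is v_i = q/n_i, so the layer transit time is t_i = b_i·n_i / q:
  layer 1 (silt): t_1 = 7.22 × 0.13 / 0.01222 = 76.78 d
  layer 2 (clean gravel): t_2 = 8.44 × 0.22 / 0.01222 = 151.9 d
  layer 3 (weathered basalt): t_3 = 8.73 × 0.14 / 0.01222 = 99.98 d
Total t = Σ t_i = 328.7 days = 0.8998 years.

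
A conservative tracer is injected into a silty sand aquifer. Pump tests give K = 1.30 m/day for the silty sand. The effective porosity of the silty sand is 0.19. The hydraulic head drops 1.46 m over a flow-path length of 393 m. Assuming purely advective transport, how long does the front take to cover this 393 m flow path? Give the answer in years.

42.3

Hydraulic gradient i = Δh / L = 1.46 / 393 = 0.003715.
Darcy flux q = K · i = 1.300 × 0.003715 = 0.004830 m/day.
Seepage velocity v = q / n_e = 0.004830 / 0.19 = 0.02542 m/day.
Travel time t = L / v = 393 / 0.02542 = 15461 days = 42.33 years.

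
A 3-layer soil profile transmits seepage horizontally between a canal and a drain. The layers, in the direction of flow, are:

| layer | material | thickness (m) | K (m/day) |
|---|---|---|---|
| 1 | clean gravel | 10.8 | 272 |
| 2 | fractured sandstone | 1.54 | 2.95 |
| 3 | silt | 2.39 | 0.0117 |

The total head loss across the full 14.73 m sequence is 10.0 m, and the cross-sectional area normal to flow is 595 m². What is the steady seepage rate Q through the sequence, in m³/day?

29.0

Flow is perpendicular to layering, so the layers act in series and the equivalent K is the thickness-weighted harmonic mean.
Total thickness L = 10.8 + 1.54 + 2.39 = 14.73 m.
Σ(b_i/K_i) = 10.8/272 + 1.54/2.95 + 2.39/0.0117 = 204.8 d.
K_eq = L / Σ(b_i/K_i) = 14.73 / 204.8 = 0.07191 m/day.
Q = K_eq · A · (Δh/L) = 0.07191 × 595 × (10.0/14.73) = 29.05 m³/day.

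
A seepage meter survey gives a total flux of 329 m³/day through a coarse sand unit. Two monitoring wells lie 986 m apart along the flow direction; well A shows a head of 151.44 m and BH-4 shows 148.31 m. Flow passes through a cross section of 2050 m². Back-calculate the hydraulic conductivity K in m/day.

Hydraulic gradient i = (151.44 − 148.31) / 986 = 3.13 / 986 = 0.003174.
From Q = K·A·i, K = Q / (A·i) = 329 / (2050 × 0.003174) = 50.56 m/day.

50.6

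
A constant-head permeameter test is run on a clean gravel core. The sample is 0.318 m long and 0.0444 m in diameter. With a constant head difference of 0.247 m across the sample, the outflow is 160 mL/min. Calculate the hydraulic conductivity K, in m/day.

192

Cross-sectional area A = π·(d/2)² = π × (0.0444/2)² = 0.001548 m².
Convert discharge: 160 mL/min = 2.667e-06 m³/s.
Darcy's law rearranged: K = Q·L / (A·Δh) = 2.667e-06 × 0.318 / (0.001548 × 0.247) = 0.002217 m/s = 191.6 m/day.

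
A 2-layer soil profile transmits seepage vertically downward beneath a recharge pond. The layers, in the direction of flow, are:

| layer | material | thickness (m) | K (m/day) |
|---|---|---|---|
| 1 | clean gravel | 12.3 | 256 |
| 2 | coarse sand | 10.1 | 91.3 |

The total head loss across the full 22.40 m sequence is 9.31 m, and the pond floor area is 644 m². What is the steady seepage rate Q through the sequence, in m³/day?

37800

Flow is perpendicular to layering, so the layers act in series and the equivalent K is the thickness-weighted harmonic mean.
Total thickness L = 12.3 + 10.1 = 22.40 m.
Σ(b_i/K_i) = 12.3/256 + 10.1/91.3 = 0.1587 d.
K_eq = L / Σ(b_i/K_i) = 22.40 / 0.1587 = 141.2 m/day.
Q = K_eq · A · (Δh/L) = 141.2 × 644 × (9.31/22.40) = 37787 m³/day.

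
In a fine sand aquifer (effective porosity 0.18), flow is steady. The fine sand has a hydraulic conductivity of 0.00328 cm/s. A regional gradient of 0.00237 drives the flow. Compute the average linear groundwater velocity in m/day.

Convert K: 0.00328 cm/s × 864 = 2.834 m/day.
Hydraulic gradient i = 0.00237.
Darcy flux q = K · i = 2.834 × 0.002370 = 0.006716 m/day.
Seepage velocity v = q / n_e = 0.006716 / 0.18 = 0.03731 m/day.

0.0373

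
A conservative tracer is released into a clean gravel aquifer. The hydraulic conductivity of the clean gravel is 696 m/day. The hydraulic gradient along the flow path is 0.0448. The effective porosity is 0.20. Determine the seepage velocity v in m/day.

Hydraulic gradient i = 0.0448.
Darcy flux q = K · i = 696.0 × 0.04480 = 31.18 m/day.
Seepage velocity v = q / n_e = 31.18 / 0.20 = 155.9 m/day.

156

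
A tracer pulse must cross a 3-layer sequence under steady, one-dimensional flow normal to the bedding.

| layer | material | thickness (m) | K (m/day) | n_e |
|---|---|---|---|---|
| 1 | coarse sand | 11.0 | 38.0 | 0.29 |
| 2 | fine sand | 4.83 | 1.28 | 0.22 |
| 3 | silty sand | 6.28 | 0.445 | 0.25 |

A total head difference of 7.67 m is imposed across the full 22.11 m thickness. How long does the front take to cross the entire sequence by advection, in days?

With flow normal to the layers, continuity requires the same specific discharge q through every layer.
Σ(b_i/K_i) = 11.0/38.0 + 4.83/1.28 + 6.28/0.445 = 18.18 d.
q = Δh / Σ(b_i/K_i) = 7.67 / 18.18 = 0.4220 m/day.
In each layer the seepage velocity is v_i = q/n_i, so the layer transit time is t_i = b_i·n_i / q:
  layer 1 (coarse sand): t_1 = 11.0 × 0.29 / 0.4220 = 7.559 d
  layer 2 (fine sand): t_2 = 4.83 × 0.22 / 0.4220 = 2.518 d
  layer 3 (silty sand): t_3 = 6.28 × 0.25 / 0.4220 = 3.720 d
Total t = Σ t_i = 13.80 days.

13.8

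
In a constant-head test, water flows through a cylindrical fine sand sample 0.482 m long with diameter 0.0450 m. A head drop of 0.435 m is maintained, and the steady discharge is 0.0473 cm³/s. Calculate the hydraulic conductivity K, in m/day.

2.85

Cross-sectional area A = π·(d/2)² = π × (0.0450/2)² = 0.001590 m².
Convert discharge: 0.0473 cm³/s = 4.730e-08 m³/s.
Darcy's law rearranged: K = Q·L / (A·Δh) = 4.730e-08 × 0.482 / (0.001590 × 0.435) = 3.295e-05 m/s = 2.847 m/day.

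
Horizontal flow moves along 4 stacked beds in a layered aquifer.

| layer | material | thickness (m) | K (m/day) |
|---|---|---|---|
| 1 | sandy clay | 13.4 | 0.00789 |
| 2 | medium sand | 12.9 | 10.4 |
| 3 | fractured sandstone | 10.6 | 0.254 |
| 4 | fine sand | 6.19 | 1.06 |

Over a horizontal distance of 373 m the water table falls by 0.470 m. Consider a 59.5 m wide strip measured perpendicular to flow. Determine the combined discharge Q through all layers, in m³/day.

Flow is parallel to layering, so each bed carries its own Darcy discharge and the transmissivities add.
Σ(K_i·b_i) = 0.00789×13.4 + 10.4×12.9 + 0.254×10.6 + 1.06×6.19 = 143.5 m²/day.
Hydraulic gradient i = Δh / L = 0.470 / 373 = 0.001260.
Q = Σ(K_i·b_i) · W · i = 143.5 × 59.5 × 0.001260 = 10.76 m³/day.

10.8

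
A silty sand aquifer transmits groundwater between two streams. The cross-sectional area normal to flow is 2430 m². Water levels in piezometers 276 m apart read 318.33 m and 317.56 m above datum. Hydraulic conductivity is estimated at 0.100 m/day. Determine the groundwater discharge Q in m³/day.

0.678

Hydraulic gradient i = (318.33 − 317.56) / 276 = 0.77 / 276 = 0.002790.
Darcy's law: Q = K · A · i = 0.1000 × 2430 × 0.002790 = 0.6779 m³/day.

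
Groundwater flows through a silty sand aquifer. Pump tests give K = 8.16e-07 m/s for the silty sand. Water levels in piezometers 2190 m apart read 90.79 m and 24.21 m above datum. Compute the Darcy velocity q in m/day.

Convert K: 8.16e-07 m/s × 86400 = 0.07050 m/day.
Hydraulic gradient i = (90.79 − 24.21) / 2190 = 66.58 / 2190 = 0.03040.
Specific discharge q = K · i = 0.07050 × 0.03040 = 0.002143 m/day.

0.00214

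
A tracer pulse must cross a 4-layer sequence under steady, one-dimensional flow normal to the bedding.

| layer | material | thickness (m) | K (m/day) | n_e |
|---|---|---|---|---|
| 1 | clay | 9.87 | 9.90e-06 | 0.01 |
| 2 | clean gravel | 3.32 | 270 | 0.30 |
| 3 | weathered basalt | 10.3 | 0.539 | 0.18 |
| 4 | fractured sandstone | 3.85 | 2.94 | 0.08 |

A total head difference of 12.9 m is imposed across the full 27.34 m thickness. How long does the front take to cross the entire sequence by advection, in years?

With flow normal to the layers, continuity requires the same specific discharge q through every layer.
Σ(b_i/K_i) = 9.87/9.90e-06 + 3.32/270 + 10.3/0.539 + 3.85/2.94 = 9.970e+05 d.
q = Δh / Σ(b_i/K_i) = 12.9 / 9.970e+05 = 1.294e-05 m/day.
In each layer the seepage velocity is v_i = q/n_i, so the layer transit time is t_i = b_i·n_i / q:
  layer 1 (clay): t_1 = 9.87 × 0.01 / 1.294e-05 = 7628 d
  layer 2 (clean gravel): t_2 = 3.32 × 0.30 / 1.294e-05 = 76977 d
  layer 3 (weathered basalt): t_3 = 10.3 × 0.18 / 1.294e-05 = 1.433e+05 d
  layer 4 (fractured sandstone): t_4 = 3.85 × 0.08 / 1.294e-05 = 23804 d
Total t = Σ t_i = 2.517e+05 days = 689.1 years.

689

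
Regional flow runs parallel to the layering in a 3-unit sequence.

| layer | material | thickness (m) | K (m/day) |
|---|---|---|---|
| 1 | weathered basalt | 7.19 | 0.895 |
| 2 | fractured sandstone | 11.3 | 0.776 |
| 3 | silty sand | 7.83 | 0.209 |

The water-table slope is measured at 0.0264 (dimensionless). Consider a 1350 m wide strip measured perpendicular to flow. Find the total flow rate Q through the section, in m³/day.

600

Flow is parallel to layering, so each bed carries its own Darcy discharge and the transmissivities add.
Σ(K_i·b_i) = 0.895×7.19 + 0.776×11.3 + 0.209×7.83 = 16.84 m²/day.
Hydraulic gradient i = 0.0264.
Q = Σ(K_i·b_i) · W · i = 16.84 × 1350 × 0.02640 = 600.2 m³/day.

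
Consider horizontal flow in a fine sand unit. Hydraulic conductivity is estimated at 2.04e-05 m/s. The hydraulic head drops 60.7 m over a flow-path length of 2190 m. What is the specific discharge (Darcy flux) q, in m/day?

0.0489

Convert K: 2.04e-05 m/s × 86400 = 1.763 m/day.
Hydraulic gradient i = Δh / L = 60.7 / 2190 = 0.02772.
Specific discharge q = K · i = 1.763 × 0.02772 = 0.04885 m/day.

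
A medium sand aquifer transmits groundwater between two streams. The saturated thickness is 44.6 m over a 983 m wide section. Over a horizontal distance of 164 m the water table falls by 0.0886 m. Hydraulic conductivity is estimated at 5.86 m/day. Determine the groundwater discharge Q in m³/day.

139

Cross-sectional area A = 983 × 44.6 = 43842 m².
Hydraulic gradient i = Δh / L = 0.0886 / 164 = 0.0005402.
Darcy's law: Q = K · A · i = 5.860 × 43842 × 0.0005402 = 138.8 m³/day.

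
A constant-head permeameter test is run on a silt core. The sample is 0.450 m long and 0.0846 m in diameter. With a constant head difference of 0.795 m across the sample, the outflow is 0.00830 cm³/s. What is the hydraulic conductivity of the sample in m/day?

Cross-sectional area A = π·(d/2)² = π × (0.0846/2)² = 0.005621 m².
Convert discharge: 0.00830 cm³/s = 8.300e-09 m³/s.
Darcy's law rearranged: K = Q·L / (A·Δh) = 8.300e-09 × 0.450 / (0.005621 × 0.795) = 8.358e-07 m/s = 0.07221 m/day.

0.0722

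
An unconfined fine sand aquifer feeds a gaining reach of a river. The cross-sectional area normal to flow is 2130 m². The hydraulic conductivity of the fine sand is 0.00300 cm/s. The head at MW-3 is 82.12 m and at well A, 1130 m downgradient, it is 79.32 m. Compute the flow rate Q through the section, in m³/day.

Convert K: 0.00300 cm/s × 864 = 2.592 m/day.
Hydraulic gradient i = (82.12 − 79.32) / 1130 = 2.8 / 1130 = 0.002478.
Darcy's law: Q = K · A · i = 2.592 × 2130 × 0.002478 = 13.68 m³/day.

13.7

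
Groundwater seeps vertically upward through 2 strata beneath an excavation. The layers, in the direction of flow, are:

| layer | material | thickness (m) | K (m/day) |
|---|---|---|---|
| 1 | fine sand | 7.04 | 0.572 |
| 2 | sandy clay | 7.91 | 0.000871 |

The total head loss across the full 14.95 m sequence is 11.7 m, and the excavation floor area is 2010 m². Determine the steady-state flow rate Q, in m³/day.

Flow is perpendicular to layering, so the layers act in series and the equivalent K is the thickness-weighted harmonic mean.
Total thickness L = 7.04 + 7.91 = 14.95 m.
Σ(b_i/K_i) = 7.04/0.572 + 7.91/0.000871 = 9094 d.
K_eq = L / Σ(b_i/K_i) = 14.95 / 9094 = 0.001644 m/day.
Q = K_eq · A · (Δh/L) = 0.001644 × 2010 × (11.7/14.95) = 2.586 m³/day.

2.59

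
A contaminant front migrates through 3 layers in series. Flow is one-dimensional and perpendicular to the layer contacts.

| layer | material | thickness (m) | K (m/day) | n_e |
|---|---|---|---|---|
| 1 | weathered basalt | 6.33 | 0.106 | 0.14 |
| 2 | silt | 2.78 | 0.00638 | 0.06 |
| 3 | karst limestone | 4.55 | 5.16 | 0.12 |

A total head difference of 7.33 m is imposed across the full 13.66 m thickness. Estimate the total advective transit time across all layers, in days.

With flow normal to the layers, continuity requires the same specific discharge q through every layer.
Σ(b_i/K_i) = 6.33/0.106 + 2.78/0.00638 + 4.55/5.16 = 496.3 d.
q = Δh / Σ(b_i/K_i) = 7.33 / 496.3 = 0.01477 m/day.
In each layer the seepage velocity is v_i = q/n_i, so the layer transit time is t_i = b_i·n_i / q:
  layer 1 (weathered basalt): t_1 = 6.33 × 0.14 / 0.01477 = 60.01 d
  layer 2 (silt): t_2 = 2.78 × 0.06 / 0.01477 = 11.29 d
  layer 3 (karst limestone): t_3 = 4.55 × 0.12 / 0.01477 = 36.97 d
Total t = Σ t_i = 108.3 days.

108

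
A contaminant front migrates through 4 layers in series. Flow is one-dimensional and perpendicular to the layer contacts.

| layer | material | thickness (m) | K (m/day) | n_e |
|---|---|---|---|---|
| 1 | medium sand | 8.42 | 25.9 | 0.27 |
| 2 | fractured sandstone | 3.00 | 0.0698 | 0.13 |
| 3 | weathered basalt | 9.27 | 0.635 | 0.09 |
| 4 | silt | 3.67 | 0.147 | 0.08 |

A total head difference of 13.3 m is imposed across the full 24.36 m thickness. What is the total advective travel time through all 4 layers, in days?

With flow normal to the layers, continuity requires the same specific discharge q through every layer.
Σ(b_i/K_i) = 8.42/25.9 + 3.00/0.0698 + 9.27/0.635 + 3.67/0.147 = 82.87 d.
q = Δh / Σ(b_i/K_i) = 13.3 / 82.87 = 0.1605 m/day.
In each layer the seepage velocity is v_i = q/n_i, so the layer transit time is t_i = b_i·n_i / q:
  layer 1 (medium sand): t_1 = 8.42 × 0.27 / 0.1605 = 14.17 d
  layer 2 (fractured sandstone): t_2 = 3.00 × 0.13 / 0.1605 = 2.430 d
  layer 3 (weathered basalt): t_3 = 9.27 × 0.09 / 0.1605 = 5.198 d
  layer 4 (silt): t_4 = 3.67 × 0.08 / 0.1605 = 1.829 d
Total t = Σ t_i = 23.62 days.

23.6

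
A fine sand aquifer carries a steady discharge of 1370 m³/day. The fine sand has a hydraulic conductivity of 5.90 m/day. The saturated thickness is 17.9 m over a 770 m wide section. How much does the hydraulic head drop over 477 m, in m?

8.04

Cross-sectional area A = 770 × 17.9 = 13783 m².
From Q = K·A·i, i = Q / (K·A) = 1370 / (5.900 × 13783) = 0.01685.
Head loss Δh = i · L = 0.01685 × 477 = 8.036 m.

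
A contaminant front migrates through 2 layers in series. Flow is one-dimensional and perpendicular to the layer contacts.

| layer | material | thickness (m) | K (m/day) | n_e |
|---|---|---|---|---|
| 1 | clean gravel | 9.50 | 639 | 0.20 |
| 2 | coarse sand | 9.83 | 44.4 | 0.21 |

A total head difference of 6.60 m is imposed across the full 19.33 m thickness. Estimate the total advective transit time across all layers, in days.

0.142

With flow normal to the layers, continuity requires the same specific discharge q through every layer.
Σ(b_i/K_i) = 9.50/639 + 9.83/44.4 = 0.2363 d.
q = Δh / Σ(b_i/K_i) = 6.60 / 0.2363 = 27.93 m/day.
In each layer the seepage velocity is v_i = q/n_i, so the layer transit time is t_i = b_i·n_i / q:
  layer 1 (clean gravel): t_1 = 9.50 × 0.20 / 27.93 = 0.06802 d
  layer 2 (coarse sand): t_2 = 9.83 × 0.21 / 27.93 = 0.07390 d
Total t = Σ t_i = 0.1419 days.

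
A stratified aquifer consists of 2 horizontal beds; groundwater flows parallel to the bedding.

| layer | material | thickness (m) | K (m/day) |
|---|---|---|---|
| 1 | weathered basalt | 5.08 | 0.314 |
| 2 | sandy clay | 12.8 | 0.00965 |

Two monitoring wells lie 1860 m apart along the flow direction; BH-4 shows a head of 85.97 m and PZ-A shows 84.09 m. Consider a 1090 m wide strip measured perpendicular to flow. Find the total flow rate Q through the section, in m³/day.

1.89

Flow is parallel to layering, so each bed carries its own Darcy discharge and the transmissivities add.
Σ(K_i·b_i) = 0.314×5.08 + 0.00965×12.8 = 1.719 m²/day.
Hydraulic gradient i = (85.97 − 84.09) / 1860 = 1.88 / 1860 = 0.001011.
Q = Σ(K_i·b_i) · W · i = 1.719 × 1090 × 0.001011 = 1.893 m³/day.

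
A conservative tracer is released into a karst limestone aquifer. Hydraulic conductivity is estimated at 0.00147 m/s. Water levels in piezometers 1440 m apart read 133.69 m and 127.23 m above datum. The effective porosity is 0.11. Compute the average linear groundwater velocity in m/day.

Convert K: 0.00147 m/s × 86400 = 127.0 m/day.
Hydraulic gradient i = (133.69 − 127.23) / 1440 = 6.46 / 1440 = 0.004486.
Darcy flux q = K · i = 127.0 × 0.004486 = 0.5698 m/day.
Seepage velocity v = q / n_e = 0.5698 / 0.11 = 5.180 m/day.

5.18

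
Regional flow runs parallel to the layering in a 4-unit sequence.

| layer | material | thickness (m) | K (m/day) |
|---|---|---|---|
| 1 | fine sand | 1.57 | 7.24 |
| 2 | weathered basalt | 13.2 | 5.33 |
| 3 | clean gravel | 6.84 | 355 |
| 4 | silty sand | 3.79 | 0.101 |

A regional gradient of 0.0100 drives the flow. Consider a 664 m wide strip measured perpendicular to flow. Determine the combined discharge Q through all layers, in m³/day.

16700

Flow is parallel to layering, so each bed carries its own Darcy discharge and the transmissivities add.
Σ(K_i·b_i) = 7.24×1.57 + 5.33×13.2 + 355×6.84 + 0.101×3.79 = 2510 m²/day.
Hydraulic gradient i = 0.0100.
Q = Σ(K_i·b_i) · W · i = 2510 × 664 × 0.01000 = 16668 m³/day.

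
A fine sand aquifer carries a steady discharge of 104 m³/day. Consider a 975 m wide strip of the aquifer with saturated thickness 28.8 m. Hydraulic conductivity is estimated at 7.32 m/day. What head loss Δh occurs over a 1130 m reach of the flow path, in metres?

0.572

Cross-sectional area A = 975 × 28.8 = 28080 m².
From Q = K·A·i, i = Q / (K·A) = 104 / (7.320 × 28080) = 0.0005060.
Head loss Δh = i · L = 0.0005060 × 1130 = 0.5717 m.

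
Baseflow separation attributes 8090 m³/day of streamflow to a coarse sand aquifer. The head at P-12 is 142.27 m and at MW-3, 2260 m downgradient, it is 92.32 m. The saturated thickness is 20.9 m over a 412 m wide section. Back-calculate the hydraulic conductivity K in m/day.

Cross-sectional area A = 412 × 20.9 = 8611 m².
Hydraulic gradient i = (142.27 − 92.32) / 2260 = 49.95 / 2260 = 0.02210.
From Q = K·A·i, K = Q / (A·i) = 8090 / (8611 × 0.02210) = 42.51 m/day.

42.5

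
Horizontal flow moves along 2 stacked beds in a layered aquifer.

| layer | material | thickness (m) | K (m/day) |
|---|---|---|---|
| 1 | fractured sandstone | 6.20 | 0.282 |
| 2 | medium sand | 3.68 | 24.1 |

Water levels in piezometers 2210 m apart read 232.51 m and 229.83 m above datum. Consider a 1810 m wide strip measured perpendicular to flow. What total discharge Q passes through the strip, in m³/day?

Flow is parallel to layering, so each bed carries its own Darcy discharge and the transmissivities add.
Σ(K_i·b_i) = 0.282×6.20 + 24.1×3.68 = 90.44 m²/day.
Hydraulic gradient i = (232.51 − 229.83) / 2210 = 2.68 / 2210 = 0.001213.
Q = Σ(K_i·b_i) · W · i = 90.44 × 1810 × 0.001213 = 198.5 m³/day.

199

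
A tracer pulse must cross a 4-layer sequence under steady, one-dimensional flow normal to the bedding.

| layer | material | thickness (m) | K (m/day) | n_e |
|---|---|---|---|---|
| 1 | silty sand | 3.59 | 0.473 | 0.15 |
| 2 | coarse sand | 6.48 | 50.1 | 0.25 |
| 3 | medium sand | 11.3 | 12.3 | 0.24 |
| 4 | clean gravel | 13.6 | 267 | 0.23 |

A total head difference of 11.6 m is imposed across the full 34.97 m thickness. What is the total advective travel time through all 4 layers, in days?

5.99

With flow normal to the layers, continuity requires the same specific discharge q through every layer.
Σ(b_i/K_i) = 3.59/0.473 + 6.48/50.1 + 11.3/12.3 + 13.6/267 = 8.689 d.
q = Δh / Σ(b_i/K_i) = 11.6 / 8.689 = 1.335 m/day.
In each layer the seepage velocity is v_i = q/n_i, so the layer transit time is t_i = b_i·n_i / q:
  layer 1 (silty sand): t_1 = 3.59 × 0.15 / 1.335 = 0.4034 d
  layer 2 (coarse sand): t_2 = 6.48 × 0.25 / 1.335 = 1.213 d
  layer 3 (medium sand): t_3 = 11.3 × 0.24 / 1.335 = 2.031 d
  layer 4 (clean gravel): t_4 = 13.6 × 0.23 / 1.335 = 2.343 d
Total t = Σ t_i = 5.991 days.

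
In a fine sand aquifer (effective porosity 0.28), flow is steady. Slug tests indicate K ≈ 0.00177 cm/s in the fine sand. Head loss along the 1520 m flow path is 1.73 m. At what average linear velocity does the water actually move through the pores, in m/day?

Convert K: 0.00177 cm/s × 864 = 1.529 m/day.
Hydraulic gradient i = Δh / L = 1.73 / 1520 = 0.001138.
Darcy flux q = K · i = 1.529 × 0.001138 = 0.001741 m/day.
Seepage velocity v = q / n_e = 0.001741 / 0.28 = 0.006216 m/day.

0.00622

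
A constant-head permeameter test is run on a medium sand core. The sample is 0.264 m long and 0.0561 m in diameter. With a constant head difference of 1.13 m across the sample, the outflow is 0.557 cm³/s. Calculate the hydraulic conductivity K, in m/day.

4.55

Cross-sectional area A = π·(d/2)² = π × (0.0561/2)² = 0.002472 m².
Convert discharge: 0.557 cm³/s = 5.570e-07 m³/s.
Darcy's law rearranged: K = Q·L / (A·Δh) = 5.570e-07 × 0.264 / (0.002472 × 1.13) = 5.265e-05 m/s = 4.549 m/day.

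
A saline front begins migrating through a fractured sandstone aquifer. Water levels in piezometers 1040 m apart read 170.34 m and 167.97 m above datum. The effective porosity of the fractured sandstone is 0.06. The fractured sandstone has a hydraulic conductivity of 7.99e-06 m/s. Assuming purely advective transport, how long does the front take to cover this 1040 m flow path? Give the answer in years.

109

Convert K: 7.99e-06 m/s × 86400 = 0.6903 m/day.
Hydraulic gradient i = (170.34 − 167.97) / 1040 = 2.37 / 1040 = 0.002279.
Darcy flux q = K · i = 0.6903 × 0.002279 = 0.001573 m/day.
Seepage velocity v = q / n_e = 0.001573 / 0.06 = 0.02622 m/day.
Travel time t = L / v = 1040 / 0.02622 = 39665 days = 108.6 years.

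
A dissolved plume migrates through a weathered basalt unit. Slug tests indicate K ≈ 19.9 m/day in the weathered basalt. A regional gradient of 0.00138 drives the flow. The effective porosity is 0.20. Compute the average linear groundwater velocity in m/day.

0.137

Hydraulic gradient i = 0.00138.
Darcy flux q = K · i = 19.90 × 0.001380 = 0.02746 m/day.
Seepage velocity v = q / n_e = 0.02746 / 0.20 = 0.1373 m/day.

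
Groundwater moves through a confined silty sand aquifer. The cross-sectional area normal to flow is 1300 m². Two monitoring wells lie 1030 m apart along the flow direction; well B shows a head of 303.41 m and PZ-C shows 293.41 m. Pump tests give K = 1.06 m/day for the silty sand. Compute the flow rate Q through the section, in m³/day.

Hydraulic gradient i = (303.41 − 293.41) / 1030 = 10 / 1030 = 0.009709.
Darcy's law: Q = K · A · i = 1.060 × 1300 × 0.009709 = 13.38 m³/day.

13.4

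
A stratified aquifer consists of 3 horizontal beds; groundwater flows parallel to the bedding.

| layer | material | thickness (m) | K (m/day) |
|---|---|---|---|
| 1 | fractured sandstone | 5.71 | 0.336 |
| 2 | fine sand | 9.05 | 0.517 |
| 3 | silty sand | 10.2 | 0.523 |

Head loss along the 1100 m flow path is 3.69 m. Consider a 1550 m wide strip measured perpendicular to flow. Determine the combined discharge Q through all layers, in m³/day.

62.0

Flow is parallel to layering, so each bed carries its own Darcy discharge and the transmissivities add.
Σ(K_i·b_i) = 0.336×5.71 + 0.517×9.05 + 0.523×10.2 = 11.93 m²/day.
Hydraulic gradient i = Δh / L = 3.69 / 1100 = 0.003355.
Q = Σ(K_i·b_i) · W · i = 11.93 × 1550 × 0.003355 = 62.04 m³/day.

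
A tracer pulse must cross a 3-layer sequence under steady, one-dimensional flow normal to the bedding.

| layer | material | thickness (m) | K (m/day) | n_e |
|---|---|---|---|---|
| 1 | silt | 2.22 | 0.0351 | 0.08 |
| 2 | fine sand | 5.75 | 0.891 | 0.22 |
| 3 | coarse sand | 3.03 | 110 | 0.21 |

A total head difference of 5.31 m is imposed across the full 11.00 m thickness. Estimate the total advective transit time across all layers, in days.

With flow normal to the layers, continuity requires the same specific discharge q through every layer.
Σ(b_i/K_i) = 2.22/0.0351 + 5.75/0.891 + 3.03/110 = 69.73 d.
q = Δh / Σ(b_i/K_i) = 5.31 / 69.73 = 0.07615 m/day.
In each layer the seepage velocity is v_i = q/n_i, so the layer transit time is t_i = b_i·n_i / q:
  layer 1 (silt): t_1 = 2.22 × 0.08 / 0.07615 = 2.332 d
  layer 2 (fine sand): t_2 = 5.75 × 0.22 / 0.07615 = 16.61 d
  layer 3 (coarse sand): t_3 = 3.03 × 0.21 / 0.07615 = 8.356 d
Total t = Σ t_i = 27.30 days.

27.3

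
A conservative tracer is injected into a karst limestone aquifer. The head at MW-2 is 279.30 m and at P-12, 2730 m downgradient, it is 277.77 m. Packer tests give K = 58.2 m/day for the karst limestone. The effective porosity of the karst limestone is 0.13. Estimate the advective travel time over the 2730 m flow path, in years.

Hydraulic gradient i = (279.30 − 277.77) / 2730 = 1.53 / 2730 = 0.0005604.
Darcy flux q = K · i = 58.20 × 0.0005604 = 0.03262 m/day.
Seepage velocity v = q / n_e = 0.03262 / 0.13 = 0.2509 m/day.
Travel time t = L / v = 2730 / 0.2509 = 10881 days = 29.79 years.

29.8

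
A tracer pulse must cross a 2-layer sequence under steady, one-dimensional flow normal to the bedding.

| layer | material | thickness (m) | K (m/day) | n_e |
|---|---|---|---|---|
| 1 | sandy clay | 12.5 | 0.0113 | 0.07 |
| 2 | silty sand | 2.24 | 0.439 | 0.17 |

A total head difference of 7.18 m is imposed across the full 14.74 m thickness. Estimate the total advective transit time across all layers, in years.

0.532

With flow normal to the layers, continuity requires the same specific discharge q through every layer.
Σ(b_i/K_i) = 12.5/0.0113 + 2.24/0.439 = 1111 d.
q = Δh / Σ(b_i/K_i) = 7.18 / 1111 = 0.006461 m/day.
In each layer the seepage velocity is v_i = q/n_i, so the layer transit time is t_i = b_i·n_i / q:
  layer 1 (sandy clay): t_1 = 12.5 × 0.07 / 0.006461 = 135.4 d
  layer 2 (silty sand): t_2 = 2.24 × 0.17 / 0.006461 = 58.94 d
Total t = Σ t_i = 194.4 days = 0.5322 years.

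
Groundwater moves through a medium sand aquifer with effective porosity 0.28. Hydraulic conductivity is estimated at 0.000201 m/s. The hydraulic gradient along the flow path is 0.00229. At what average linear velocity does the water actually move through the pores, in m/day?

0.142

Convert K: 0.000201 m/s × 86400 = 17.37 m/day.
Hydraulic gradient i = 0.00229.
Darcy flux q = K · i = 17.37 × 0.002290 = 0.03977 m/day.
Seepage velocity v = q / n_e = 0.03977 / 0.28 = 0.1420 m/day.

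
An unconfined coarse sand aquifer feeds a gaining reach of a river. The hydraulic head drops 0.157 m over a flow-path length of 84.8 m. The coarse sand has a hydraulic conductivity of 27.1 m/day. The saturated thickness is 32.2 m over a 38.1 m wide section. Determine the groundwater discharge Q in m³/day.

61.6

Cross-sectional area A = 38.1 × 32.2 = 1227 m².
Hydraulic gradient i = Δh / L = 0.157 / 84.8 = 0.001851.
Darcy's law: Q = K · A · i = 27.10 × 1227 × 0.001851 = 61.55 m³/day.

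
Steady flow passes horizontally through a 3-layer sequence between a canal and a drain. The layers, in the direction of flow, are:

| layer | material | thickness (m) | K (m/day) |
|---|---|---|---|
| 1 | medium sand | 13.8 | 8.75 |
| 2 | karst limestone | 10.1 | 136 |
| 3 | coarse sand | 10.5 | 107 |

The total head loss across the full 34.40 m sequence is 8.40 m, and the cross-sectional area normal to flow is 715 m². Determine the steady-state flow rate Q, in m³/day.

3430

Flow is perpendicular to layering, so the layers act in series and the equivalent K is the thickness-weighted harmonic mean.
Total thickness L = 13.8 + 10.1 + 10.5 = 34.40 m.
Σ(b_i/K_i) = 13.8/8.75 + 10.1/136 + 10.5/107 = 1.750 d.
K_eq = L / Σ(b_i/K_i) = 34.40 / 1.750 = 19.66 m/day.
Q = K_eq · A · (Δh/L) = 19.66 × 715 × (8.40/34.40) = 3433 m³/day.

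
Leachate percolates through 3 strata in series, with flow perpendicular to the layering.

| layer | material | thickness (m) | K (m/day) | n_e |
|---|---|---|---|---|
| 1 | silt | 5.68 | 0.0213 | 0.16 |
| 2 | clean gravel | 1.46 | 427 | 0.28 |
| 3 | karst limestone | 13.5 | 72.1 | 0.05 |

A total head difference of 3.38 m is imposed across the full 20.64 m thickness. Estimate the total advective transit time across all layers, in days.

157

With flow normal to the layers, continuity requires the same specific discharge q through every layer.
Σ(b_i/K_i) = 5.68/0.0213 + 1.46/427 + 13.5/72.1 = 266.9 d.
q = Δh / Σ(b_i/K_i) = 3.38 / 266.9 = 0.01267 m/day.
In each layer the seepage velocity is v_i = q/n_i, so the layer transit time is t_i = b_i·n_i / q:
  layer 1 (silt): t_1 = 5.68 × 0.16 / 0.01267 = 71.75 d
  layer 2 (clean gravel): t_2 = 1.46 × 0.28 / 0.01267 = 32.28 d
  layer 3 (karst limestone): t_3 = 13.5 × 0.05 / 0.01267 = 53.29 d
Total t = Σ t_i = 157.3 days.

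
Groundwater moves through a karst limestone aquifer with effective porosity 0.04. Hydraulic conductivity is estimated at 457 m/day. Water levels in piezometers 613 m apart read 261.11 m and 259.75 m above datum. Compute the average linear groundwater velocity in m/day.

25.3

Hydraulic gradient i = (261.11 − 259.75) / 613 = 1.36 / 613 = 0.002219.
Darcy flux q = K · i = 457.0 × 0.002219 = 1.014 m/day.
Seepage velocity v = q / n_e = 1.014 / 0.04 = 25.35 m/day.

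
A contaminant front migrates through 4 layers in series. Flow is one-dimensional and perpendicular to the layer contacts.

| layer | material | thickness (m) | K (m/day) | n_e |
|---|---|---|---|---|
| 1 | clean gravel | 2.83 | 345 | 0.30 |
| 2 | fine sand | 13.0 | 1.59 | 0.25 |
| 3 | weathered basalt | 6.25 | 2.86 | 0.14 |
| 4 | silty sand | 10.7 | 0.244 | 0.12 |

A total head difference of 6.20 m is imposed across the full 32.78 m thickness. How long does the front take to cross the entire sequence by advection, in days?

With flow normal to the layers, continuity requires the same specific discharge q through every layer.
Σ(b_i/K_i) = 2.83/345 + 13.0/1.59 + 6.25/2.86 + 10.7/0.244 = 54.22 d.
q = Δh / Σ(b_i/K_i) = 6.20 / 54.22 = 0.1143 m/day.
In each layer the seepage velocity is v_i = q/n_i, so the layer transit time is t_i = b_i·n_i / q:
  layer 1 (clean gravel): t_1 = 2.83 × 0.30 / 0.1143 = 7.425 d
  layer 2 (fine sand): t_2 = 13.0 × 0.25 / 0.1143 = 28.42 d
  layer 3 (weathered basalt): t_3 = 6.25 × 0.14 / 0.1143 = 7.652 d
  layer 4 (silty sand): t_4 = 10.7 × 0.12 / 0.1143 = 11.23 d
Total t = Σ t_i = 54.73 days.

54.7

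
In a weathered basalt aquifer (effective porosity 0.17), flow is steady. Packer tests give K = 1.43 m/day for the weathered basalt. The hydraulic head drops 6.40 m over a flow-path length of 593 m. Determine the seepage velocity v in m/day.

0.0908

Hydraulic gradient i = Δh / L = 6.40 / 593 = 0.01079.
Darcy flux q = K · i = 1.430 × 0.01079 = 0.01543 m/day.
Seepage velocity v = q / n_e = 0.01543 / 0.17 = 0.09078 m/day.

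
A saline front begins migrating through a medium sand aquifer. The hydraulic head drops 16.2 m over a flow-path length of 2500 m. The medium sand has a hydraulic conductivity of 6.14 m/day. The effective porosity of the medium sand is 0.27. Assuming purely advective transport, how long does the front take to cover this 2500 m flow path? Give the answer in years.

46.4

Hydraulic gradient i = Δh / L = 16.2 / 2500 = 0.006480.
Darcy flux q = K · i = 6.140 × 0.006480 = 0.03979 m/day.
Seepage velocity v = q / n_e = 0.03979 / 0.27 = 0.1474 m/day.
Travel time t = L / v = 2500 / 0.1474 = 16965 days = 46.45 years.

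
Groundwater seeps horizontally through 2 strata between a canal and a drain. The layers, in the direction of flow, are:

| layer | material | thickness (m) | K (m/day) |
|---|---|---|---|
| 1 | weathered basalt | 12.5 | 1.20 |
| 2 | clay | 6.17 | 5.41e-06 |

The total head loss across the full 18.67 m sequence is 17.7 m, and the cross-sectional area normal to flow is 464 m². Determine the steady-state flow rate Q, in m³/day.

0.00720

Flow is perpendicular to layering, so the layers act in series and the equivalent K is the thickness-weighted harmonic mean.
Total thickness L = 12.5 + 6.17 = 18.67 m.
Σ(b_i/K_i) = 12.5/1.20 + 6.17/5.41e-06 = 1.140e+06 d.
K_eq = L / Σ(b_i/K_i) = 18.67 / 1.140e+06 = 1.637e-05 m/day.
Q = K_eq · A · (Δh/L) = 1.637e-05 × 464 × (17.7/18.67) = 0.007201 m³/day.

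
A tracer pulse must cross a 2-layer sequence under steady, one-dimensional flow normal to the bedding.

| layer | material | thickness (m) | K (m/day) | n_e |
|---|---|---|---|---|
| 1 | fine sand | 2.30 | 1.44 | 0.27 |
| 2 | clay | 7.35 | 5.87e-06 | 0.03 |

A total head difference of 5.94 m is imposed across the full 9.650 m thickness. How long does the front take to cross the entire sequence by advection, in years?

486

With flow normal to the layers, continuity requires the same specific discharge q through every layer.
Σ(b_i/K_i) = 2.30/1.44 + 7.35/5.87e-06 = 1.252e+06 d.
q = Δh / Σ(b_i/K_i) = 5.94 / 1.252e+06 = 4.744e-06 m/day.
In each layer the seepage velocity is v_i = q/n_i, so the layer transit time is t_i = b_i·n_i / q:
  layer 1 (fine sand): t_1 = 2.30 × 0.27 / 4.744e-06 = 1.309e+05 d
  layer 2 (clay): t_2 = 7.35 × 0.03 / 4.744e-06 = 46481 d
Total t = Σ t_i = 1.774e+05 days = 485.7 years.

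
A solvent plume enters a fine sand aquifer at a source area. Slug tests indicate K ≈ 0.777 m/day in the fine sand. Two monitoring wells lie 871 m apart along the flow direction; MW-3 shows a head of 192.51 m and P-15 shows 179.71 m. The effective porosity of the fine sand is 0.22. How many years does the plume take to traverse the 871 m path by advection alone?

Hydraulic gradient i = (192.51 − 179.71) / 871 = 12.8 / 871 = 0.01470.
Darcy flux q = K · i = 0.7770 × 0.01470 = 0.01142 m/day.
Seepage velocity v = q / n_e = 0.01142 / 0.22 = 0.05190 m/day.
Travel time t = L / v = 871 / 0.05190 = 16781 days = 45.94 years.

45.9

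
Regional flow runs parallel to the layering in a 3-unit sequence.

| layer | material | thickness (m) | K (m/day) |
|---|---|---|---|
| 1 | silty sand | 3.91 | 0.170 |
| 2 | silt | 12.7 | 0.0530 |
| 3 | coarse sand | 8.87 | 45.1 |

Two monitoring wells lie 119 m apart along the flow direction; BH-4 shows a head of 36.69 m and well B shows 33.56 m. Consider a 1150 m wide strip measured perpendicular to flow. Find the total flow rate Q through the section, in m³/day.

12100

Flow is parallel to layering, so each bed carries its own Darcy discharge and the transmissivities add.
Σ(K_i·b_i) = 0.170×3.91 + 0.0530×12.7 + 45.1×8.87 = 401.4 m²/day.
Hydraulic gradient i = (36.69 − 33.56) / 119 = 3.13 / 119 = 0.02630.
Q = Σ(K_i·b_i) · W · i = 401.4 × 1150 × 0.02630 = 12141 m³/day.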